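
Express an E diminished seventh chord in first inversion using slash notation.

Edim7/G

First inversion of E diminished seventh has the third (G) in the bass. As a slash chord: Edim7/G.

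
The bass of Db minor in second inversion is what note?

Ab

Db minor is Db–Fb–Ab. Second inversion places the fifth in the bass: Ab.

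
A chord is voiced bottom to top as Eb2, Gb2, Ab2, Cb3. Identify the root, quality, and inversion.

Reducing to letter names: Eb, Gb, Ab, Cb. These stack in thirds as Ab–Cb–Eb–Gb — an Ab minor seventh chord.
The lowest note is Eb, the fifth of the chord, so this is second inversion (figured bass 4/3).

Ab minor seventh, second inversion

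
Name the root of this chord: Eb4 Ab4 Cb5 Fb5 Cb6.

Reordering Eb, Ab, Cb, Fb into stacked thirds gives Fb–Ab–Cb–Eb; the bottom of that stack, Fb, is the root.

Fb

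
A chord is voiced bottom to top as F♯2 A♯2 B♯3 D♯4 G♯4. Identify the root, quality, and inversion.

G# dominant ninth, third inversion

The distinct note names are F#, A#, B#, D#, G#. Stacked in thirds they read G#–B#–D#–F#–A#, which is a dominant ninth chord on G#.
F# is the seventh of G# dominant ninth; seventh in the bass means third inversion.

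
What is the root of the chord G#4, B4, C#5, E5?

C#

Reordering G#, B, C#, E into stacked thirds gives C#–E–G#–B; the bottom of that stack, C#, is the root.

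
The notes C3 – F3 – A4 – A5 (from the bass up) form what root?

F

C, F, A are the tones of an F major triad (F–A–C), making F the root.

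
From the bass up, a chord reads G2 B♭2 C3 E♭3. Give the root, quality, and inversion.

C minor seventh, second inversion

The pitch classes G, Bb, C, Eb arrange in thirds as C–Eb–G–Bb: a C minor seventh chord.
G is the fifth of C minor seventh; fifth in the bass means second inversion (figured bass 4/3).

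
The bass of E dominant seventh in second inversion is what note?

B

The fifth of E dominant seventh (E–G#–B–D) is B; that is the bass in second inversion.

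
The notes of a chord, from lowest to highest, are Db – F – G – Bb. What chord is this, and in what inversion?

Reducing to letter names: Db, F, G, Bb. These stack in thirds as G–Bb–Db–F — a G half-diminished seventh chord.
The lowest note is Db, the fifth of the chord, so this is second inversion (figured bass 4/3).

G half-diminished seventh, second inversion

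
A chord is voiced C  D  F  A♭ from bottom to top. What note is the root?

Reordering C, D, F, Ab into stacked thirds gives D–F–Ab–C; the bottom of that stack, D, is the root.

D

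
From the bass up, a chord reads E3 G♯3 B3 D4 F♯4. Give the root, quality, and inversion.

E dominant ninth, root position

The distinct note names are E, G#, B, D, F#. Stacked in thirds they read E–G#–B–D–F#, which is a dominant ninth chord on E.
The lowest note is E, the root of the chord, so this is root position.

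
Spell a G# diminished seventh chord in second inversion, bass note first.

D, F, G#, B

G# diminished seventh is G#–B–D–F. Second inversion puts the fifth (D) in the bass, with the remaining tones above: D, F, G#, B.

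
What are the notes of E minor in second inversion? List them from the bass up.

E minor is E–G–B. Second inversion puts the fifth (B) in the bass, with the remaining tones above: B, E, G.

B, E, G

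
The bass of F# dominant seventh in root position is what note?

F#

F# dominant seventh is F#–A#–C#–E. Root position places the root in the bass: F#.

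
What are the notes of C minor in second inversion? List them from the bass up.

Spelling C minor: C–Eb–G. In second inversion the fifth is bass, giving G, C, Eb from the bottom.

G, C, Eb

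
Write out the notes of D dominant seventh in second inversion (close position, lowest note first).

A, C, D, F#

Spelling D dominant seventh: D–F#–A–C. In second inversion the fifth is bass, giving A, C, D, F# from the bottom.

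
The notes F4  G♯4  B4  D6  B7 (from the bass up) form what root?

G#

Reordering F, G#, B, D into stacked thirds gives G#–B–D–F; the bottom of that stack, G#, is the root.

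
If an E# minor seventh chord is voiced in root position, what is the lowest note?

E#

E# minor seventh is E#–G#–B#–D#. Root position places the root in the bass: E#.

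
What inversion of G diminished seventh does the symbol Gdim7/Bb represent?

first inversion

Gdim7/Bb means G diminished seventh with Bb in the bass. Bb is the third of G diminished seventh (G–Bb–Db–Fb), so this is first inversion.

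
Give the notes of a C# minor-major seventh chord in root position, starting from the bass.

C#, E, G#, B#

C# minor-major seventh is C#–E–G#–B#. Root position puts the root (C#) in the bass, with the remaining tones above: C#, E, G#, B#.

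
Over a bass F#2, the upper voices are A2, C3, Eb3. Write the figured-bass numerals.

The notes F#, A, C, Eb stack in thirds as F#–A–C–Eb — an F# diminished seventh chord. The bass F# is the root, so this is root position: figured 7.

7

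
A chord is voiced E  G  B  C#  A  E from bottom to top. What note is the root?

E, G, B, C#, A are the tones of an A dominant ninth chord (A–C#–E–G–B), making A the root.

A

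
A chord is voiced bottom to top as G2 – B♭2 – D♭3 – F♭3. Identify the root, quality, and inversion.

G diminished seventh, root position

The pitch classes G, Bb, Db, Fb arrange in thirds as G–Bb–Db–Fb: a G diminished seventh chord.
G is the root of G diminished seventh; root in the bass means root position (figured bass 7).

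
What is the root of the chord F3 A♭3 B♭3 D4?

Bb

F, Ab, Bb, D are the tones of a Bb dominant seventh chord (Bb–D–F–Ab), making Bb the root.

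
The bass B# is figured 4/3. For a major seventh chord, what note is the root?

E#

The figures 4/3 mean the fifth of the chord is in the bass. If B# is the fifth of a major seventh chord, the root is E# (chord tones E#–G##–B#–D##).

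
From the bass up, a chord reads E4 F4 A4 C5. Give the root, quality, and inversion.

Reducing to letter names: E, F, A, C. These stack in thirds as F–A–C–E — an F major seventh chord.
E is the seventh of F major seventh; seventh in the bass means third inversion (figured bass 4/2).

F major seventh, third inversion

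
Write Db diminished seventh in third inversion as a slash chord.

Third inversion of Db diminished seventh has the seventh (Cbb) in the bass. As a slash chord: Dbdim7/Cbb.

Dbdim7/Cbb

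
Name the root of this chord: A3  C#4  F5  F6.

Reordering A, C#, F into stacked thirds gives F–A–C#; the bottom of that stack, F, is the root.

F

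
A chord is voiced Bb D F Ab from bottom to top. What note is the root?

The distinct letter names are Bb, D, F, Ab. Arranged as a stack of thirds they read Bb–D–F–Ab, so Bb is the root (a Bb dominant seventh chord).

Bb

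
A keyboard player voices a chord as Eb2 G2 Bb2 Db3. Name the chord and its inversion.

The pitch classes Eb, G, Bb, Db arrange in thirds as Eb–G–Bb–Db: an Eb dominant seventh chord.
Eb is the root of Eb dominant seventh; root in the bass means root position (figured bass 7).

Eb dominant seventh, root position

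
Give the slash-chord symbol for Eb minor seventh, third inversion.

Third inversion of Eb minor seventh has the seventh (Db) in the bass. As a slash chord: Ebm7/Db.

Ebm7/Db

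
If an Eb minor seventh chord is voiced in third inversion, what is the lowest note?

Eb minor seventh is Eb–Gb–Bb–Db. Third inversion places the seventh in the bass: Db.

Db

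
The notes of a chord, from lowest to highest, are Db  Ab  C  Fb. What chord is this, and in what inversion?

Db minor-major seventh, root position

The distinct note names are Db, Ab, C, Fb. Stacked in thirds they read Db–Fb–Ab–C, which is a minor-major seventh chord on Db.
The lowest note is Db, the root of the chord, so this is root position (figured bass 7).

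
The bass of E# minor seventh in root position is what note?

E#

The root of E# minor seventh (E#–G#–B#–D#) is E#; that is the bass in root position.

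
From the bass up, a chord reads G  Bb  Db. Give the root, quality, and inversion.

Reducing to letter names: G, Bb, Db. These stack in thirds as G–Bb–Db — a G diminished triad.
The lowest note is G, the root of the chord, so this is root position (figured bass 5/3).

G diminished, root position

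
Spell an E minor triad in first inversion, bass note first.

G, B, E

The chord tones are E–G–B. With the third (G) lowest for first inversion: G, B, E.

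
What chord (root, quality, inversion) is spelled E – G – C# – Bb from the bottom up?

C# diminished seventh, first inversion

The pitch classes E, G, C#, Bb arrange in thirds as C#–E–G–Bb: a C# diminished seventh chord.
The lowest note is E, the third of the chord, so this is first inversion (figured bass 6/5).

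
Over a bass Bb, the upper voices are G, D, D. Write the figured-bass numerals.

The notes Bb, G, D stack in thirds as G–Bb–D — a G minor triad. The bass Bb is the third, so this is first inversion: figured 6.

6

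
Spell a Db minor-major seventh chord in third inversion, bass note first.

C, Db, Fb, Ab

The chord tones are Db–Fb–Ab–C. With the seventh (C) lowest for third inversion: C, Db, Fb, Ab.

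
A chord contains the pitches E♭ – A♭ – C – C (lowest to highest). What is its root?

Eb, Ab, C are the tones of an Ab major triad (Ab–C–Eb), making Ab the root.

Ab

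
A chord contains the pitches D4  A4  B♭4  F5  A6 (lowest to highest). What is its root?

Reordering D, A, Bb, F into stacked thirds gives Bb–D–F–A; the bottom of that stack, Bb, is the root.

Bb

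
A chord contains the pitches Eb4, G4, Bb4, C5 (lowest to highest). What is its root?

Reordering Eb, G, Bb, C into stacked thirds gives C–Eb–G–Bb; the bottom of that stack, C, is the root.

C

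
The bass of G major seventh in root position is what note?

G

G major seventh is G–B–D–F#. Root position places the root in the bass: G.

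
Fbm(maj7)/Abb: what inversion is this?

Fbm(maj7)/Abb means Fb minor-major seventh with Abb in the bass. Abb is the third of Fb minor-major seventh (Fb–Abb–Cb–Eb), so this is first inversion.

first inversion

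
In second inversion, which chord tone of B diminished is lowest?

F

In second inversion the fifth is lowest. For B diminished (B–D–F) that is F.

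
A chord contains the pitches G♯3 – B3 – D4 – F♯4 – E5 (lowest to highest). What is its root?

G#, B, D, F#, E are the tones of an E dominant ninth chord (E–G#–B–D–F#), making E the root.

E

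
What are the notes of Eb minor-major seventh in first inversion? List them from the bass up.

Spelling Eb minor-major seventh: Eb–Gb–Bb–D. In first inversion the third is bass, giving Gb, Bb, D, Eb from the bottom.

Gb, Bb, D, Eb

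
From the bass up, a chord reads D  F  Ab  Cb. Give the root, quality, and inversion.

The distinct note names are D, F, Ab, Cb. Stacked in thirds they read D–F–Ab–Cb, which is a diminished seventh chord on D.
D is the root of D diminished seventh; root in the bass means root position (figured bass 7).

D diminished seventh, root position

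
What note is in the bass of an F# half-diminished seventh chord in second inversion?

C

In second inversion the fifth is lowest. For F# half-diminished seventh (F#–A–C–E) that is C.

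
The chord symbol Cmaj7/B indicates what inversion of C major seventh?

Cmaj7/B means C major seventh with B in the bass. B is the seventh of C major seventh (C–E–G–B), so this is third inversion.

third inversion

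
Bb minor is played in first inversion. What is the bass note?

Bb minor is Bb–Db–F. First inversion places the third in the bass: Db.

Db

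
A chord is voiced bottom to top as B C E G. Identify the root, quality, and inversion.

The pitch classes B, C, E, G arrange in thirds as C–E–G–B: a C major seventh chord.
The lowest note is B, the seventh of the chord, so this is third inversion (figured bass 4/2).

C major seventh, third inversion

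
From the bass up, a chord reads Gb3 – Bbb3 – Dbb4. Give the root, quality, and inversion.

The pitch classes Gb, Bbb, Dbb arrange in thirds as Gb–Bbb–Dbb: a Gb diminished triad.
Gb is the root of Gb diminished; root in the bass means root position (figured bass 5/3).

Gb diminished, root position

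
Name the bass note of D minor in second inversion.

A

In second inversion the fifth is lowest. For D minor (D–F–A) that is A.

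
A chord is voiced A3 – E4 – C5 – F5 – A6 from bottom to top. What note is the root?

A, E, C, F are the tones of an F major seventh chord (F–A–C–E), making F the root.

F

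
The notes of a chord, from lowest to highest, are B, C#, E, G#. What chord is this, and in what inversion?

The distinct note names are B, C#, E, G#. Stacked in thirds they read C#–E–G#–B, which is a minor seventh chord on C#.
The lowest note is B, the seventh of the chord, so this is third inversion (figured bass 4/2).

C# minor seventh, third inversion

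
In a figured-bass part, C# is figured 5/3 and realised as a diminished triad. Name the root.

The figures 5/3 mean the root of the chord is in the bass. If C# is the root of a diminished triad, the root is C# (chord tones C#–E–G).

C#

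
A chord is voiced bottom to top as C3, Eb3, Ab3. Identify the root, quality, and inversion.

Reducing to letter names: C, Eb, Ab. These stack in thirds as Ab–C–Eb — an Ab major triad.
C is the third of Ab major; third in the bass means first inversion (figured bass 6).

Ab major, first inversion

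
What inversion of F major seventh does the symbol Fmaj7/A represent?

first inversion

Fmaj7/A means F major seventh with A in the bass. A is the third of F major seventh (F–A–C–E), so this is first inversion.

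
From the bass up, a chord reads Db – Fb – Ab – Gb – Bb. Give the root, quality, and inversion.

Gb dominant ninth, second inversion

The distinct note names are Db, Fb, Ab, Gb, Bb. Stacked in thirds they read Gb–Bb–Db–Fb–Ab, which is a dominant ninth chord on Gb.
The lowest note is Db, the fifth of the chord, so this is second inversion.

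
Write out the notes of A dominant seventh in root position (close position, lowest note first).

A, C#, E, G

Spelling A dominant seventh: A–C#–E–G. In root position the root is bass, giving A, C#, E, G from the bottom.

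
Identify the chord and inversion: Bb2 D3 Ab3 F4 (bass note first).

The pitch classes Bb, D, Ab, F arrange in thirds as Bb–D–F–Ab: a Bb dominant seventh chord.
With the root (Bb) in the bass, the chord is in root position (figured bass 7).

Bb dominant seventh, root position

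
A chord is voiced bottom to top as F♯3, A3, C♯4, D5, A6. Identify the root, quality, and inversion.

The pitch classes F#, A, C#, D arrange in thirds as D–F#–A–C#: a D major seventh chord.
The lowest note is F#, the third of the chord, so this is first inversion (figured bass 6/5).

D major seventh, first inversion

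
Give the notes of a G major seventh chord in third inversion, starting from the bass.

F#, G, B, D

G major seventh is G–B–D–F#. Third inversion puts the seventh (F#) in the bass, with the remaining tones above: F#, G, B, D.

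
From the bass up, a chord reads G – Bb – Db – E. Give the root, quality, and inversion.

Reducing to letter names: G, Bb, Db, E. These stack in thirds as E–G–Bb–Db — an E diminished seventh chord.
G is the third of E diminished seventh; third in the bass means first inversion (figured bass 6/5).

E diminished seventh, first inversion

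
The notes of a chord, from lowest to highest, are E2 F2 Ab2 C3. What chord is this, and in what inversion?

The distinct note names are E, F, Ab, C. Stacked in thirds they read F–Ab–C–E, which is a minor-major seventh chord on F.
The lowest note is E, the seventh of the chord, so this is third inversion (figured bass 4/2).

F minor-major seventh, third inversion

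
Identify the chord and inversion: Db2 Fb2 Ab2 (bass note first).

The pitch classes Db, Fb, Ab arrange in thirds as Db–Fb–Ab: a Db minor triad.
The lowest note is Db, the root of the chord, so this is root position (figured bass 5/3).

Db minor, root position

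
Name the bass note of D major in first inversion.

F#

The third of D major (D–F#–A) is F#; that is the bass in first inversion.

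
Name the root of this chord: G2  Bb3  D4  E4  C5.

C

The distinct letter names are G, Bb, D, E, C. Arranged as a stack of thirds they read C–E–G–Bb–D, so C is the root (a C dominant ninth chord).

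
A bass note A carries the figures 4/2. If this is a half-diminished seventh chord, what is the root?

B

The figures 4/2 mean the seventh of the chord is in the bass. If A is the seventh of a half-diminished seventh chord, the root is B (chord tones B–D–F–A).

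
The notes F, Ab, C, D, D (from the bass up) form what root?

Reordering F, Ab, C, D into stacked thirds gives D–F–Ab–C; the bottom of that stack, D, is the root.

D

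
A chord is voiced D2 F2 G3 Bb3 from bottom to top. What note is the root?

The distinct letter names are D, F, G, Bb. Arranged as a stack of thirds they read G–Bb–D–F, so G is the root (a G minor seventh chord).

G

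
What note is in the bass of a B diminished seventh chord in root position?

B

B diminished seventh is B–D–F–Ab. Root position places the root in the bass: B.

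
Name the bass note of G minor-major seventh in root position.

In root position the root is lowest. For G minor-major seventh (G–Bb–D–F#) that is G.

G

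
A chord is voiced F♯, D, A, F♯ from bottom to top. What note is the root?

F#, D, A are the tones of a D major triad (D–F#–A), making D the root.

D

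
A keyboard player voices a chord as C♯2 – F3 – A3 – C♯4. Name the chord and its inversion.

F augmented, second inversion

The distinct note names are C#, F, A. Stacked in thirds they read F–A–C#, which is an augmented triad on F.
C# is the fifth of F augmented; fifth in the bass means second inversion (figured bass 6/4).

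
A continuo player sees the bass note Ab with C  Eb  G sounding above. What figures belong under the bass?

The notes Ab, C, Eb, G stack in thirds as Ab–C–Eb–G — an Ab major seventh chord. The bass Ab is the root, so this is root position: figured 7.

7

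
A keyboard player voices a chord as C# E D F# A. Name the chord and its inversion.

D major ninth, third inversion

Reducing to letter names: C#, E, D, F#, A. These stack in thirds as D–F#–A–C#–E — a D major ninth chord.
The lowest note is C#, the seventh of the chord, so this is third inversion.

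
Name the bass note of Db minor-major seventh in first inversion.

The third of Db minor-major seventh (Db–Fb–Ab–C) is Fb; that is the bass in first inversion.

Fb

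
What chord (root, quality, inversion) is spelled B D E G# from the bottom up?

E dominant seventh, second inversion

Reducing to letter names: B, D, E, G#. These stack in thirds as E–G#–B–D — an E dominant seventh chord.
The lowest note is B, the fifth of the chord, so this is second inversion (figured bass 4/3).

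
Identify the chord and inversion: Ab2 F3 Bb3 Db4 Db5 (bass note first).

Bb minor seventh, third inversion

The distinct note names are Ab, F, Bb, Db. Stacked in thirds they read Bb–Db–F–Ab, which is a minor seventh chord on Bb.
Ab is the seventh of Bb minor seventh; seventh in the bass means third inversion (figured bass 4/2).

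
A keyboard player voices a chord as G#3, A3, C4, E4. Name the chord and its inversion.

Reducing to letter names: G#, A, C, E. These stack in thirds as A–C–E–G# — an A minor-major seventh chord.
The lowest note is G#, the seventh of the chord, so this is third inversion (figured bass 4/2).

A minor-major seventh, third inversion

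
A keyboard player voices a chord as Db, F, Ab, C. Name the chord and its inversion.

Reducing to letter names: Db, F, Ab, C. These stack in thirds as Db–F–Ab–C — a Db major seventh chord.
The lowest note is Db, the root of the chord, so this is root position (figured bass 7).

Db major seventh, root position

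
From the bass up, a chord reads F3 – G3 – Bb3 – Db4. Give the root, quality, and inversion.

G half-diminished seventh, third inversion

The distinct note names are F, G, Bb, Db. Stacked in thirds they read G–Bb–Db–F, which is a half-diminished seventh chord on G.
F is the seventh of G half-diminished seventh; seventh in the bass means third inversion (figured bass 4/2).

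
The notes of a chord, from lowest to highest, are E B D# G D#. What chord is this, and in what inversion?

Reducing to letter names: E, B, D#, G. These stack in thirds as E–G–B–D# — an E minor-major seventh chord.
The lowest note is E, the root of the chord, so this is root position (figured bass 7).

E minor-major seventh, root position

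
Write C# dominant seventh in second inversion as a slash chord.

Second inversion of C# dominant seventh has the fifth (G#) in the bass. As a slash chord: C#7/G#.

C#7/G#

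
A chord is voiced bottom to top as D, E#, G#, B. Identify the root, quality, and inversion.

E# diminished seventh, third inversion

The distinct note names are D, E#, G#, B. Stacked in thirds they read E#–G#–B–D, which is a diminished seventh chord on E#.
D is the seventh of E# diminished seventh; seventh in the bass means third inversion (figured bass 4/2).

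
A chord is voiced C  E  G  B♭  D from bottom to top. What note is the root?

The distinct letter names are C, E, G, Bb, D. Arranged as a stack of thirds they read C–E–G–Bb–D, so C is the root (a C dominant ninth chord).

C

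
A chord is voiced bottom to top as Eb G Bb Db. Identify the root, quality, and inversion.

The pitch classes Eb, G, Bb, Db arrange in thirds as Eb–G–Bb–Db: an Eb dominant seventh chord.
Eb is the root of Eb dominant seventh; root in the bass means root position (figured bass 7).

Eb dominant seventh, root position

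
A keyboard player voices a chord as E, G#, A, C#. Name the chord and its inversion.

A major seventh, second inversion

The distinct note names are E, G#, A, C#. Stacked in thirds they read A–C#–E–G#, which is a major seventh chord on A.
With the fifth (E) in the bass, the chord is in second inversion (figured bass 4/3).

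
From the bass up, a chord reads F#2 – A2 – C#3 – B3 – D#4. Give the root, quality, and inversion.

B dominant ninth, second inversion

The distinct note names are F#, A, C#, B, D#. Stacked in thirds they read B–D#–F#–A–C#, which is a dominant ninth chord on B.
With the fifth (F#) in the bass, the chord is in second inversion.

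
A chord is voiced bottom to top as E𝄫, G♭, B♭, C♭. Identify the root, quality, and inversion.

Cb minor-major seventh, first inversion

The pitch classes Ebb, Gb, Bb, Cb arrange in thirds as Cb–Ebb–Gb–Bb: a Cb minor-major seventh chord.
The lowest note is Ebb, the third of the chord, so this is first inversion (figured bass 6/5).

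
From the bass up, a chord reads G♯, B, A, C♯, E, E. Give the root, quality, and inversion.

A major ninth, third inversion

The pitch classes G#, B, A, C#, E arrange in thirds as A–C#–E–G#–B: an A major ninth chord.
G# is the seventh of A major ninth; seventh in the bass means third inversion.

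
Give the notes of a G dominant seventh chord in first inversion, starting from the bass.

B, D, F, G

Spelling G dominant seventh: G–B–D–F. In first inversion the third is bass, giving B, D, F, G from the bottom.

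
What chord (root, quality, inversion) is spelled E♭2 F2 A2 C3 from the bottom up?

F dominant seventh, third inversion

The distinct note names are Eb, F, A, C. Stacked in thirds they read F–A–C–Eb, which is a dominant seventh chord on F.
Eb is the seventh of F dominant seventh; seventh in the bass means third inversion (figured bass 4/2).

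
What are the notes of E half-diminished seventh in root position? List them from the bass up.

E, G, Bb, D

Spelling E half-diminished seventh: E–G–Bb–D. In root position the root is bass, giving E, G, Bb, D from the bottom.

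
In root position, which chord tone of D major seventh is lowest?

D

The root of D major seventh (D–F#–A–C#) is D; that is the bass in root position.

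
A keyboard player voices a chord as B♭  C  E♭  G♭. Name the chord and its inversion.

Reducing to letter names: Bb, C, Eb, Gb. These stack in thirds as C–Eb–Gb–Bb — a C half-diminished seventh chord.
Bb is the seventh of C half-diminished seventh; seventh in the bass means third inversion (figured bass 4/2).

C half-diminished seventh, third inversion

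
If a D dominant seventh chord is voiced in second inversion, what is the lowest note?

A

The fifth of D dominant seventh (D–F#–A–C) is A; that is the bass in second inversion.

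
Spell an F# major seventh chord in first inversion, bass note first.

F# major seventh is F#–A#–C#–E#. First inversion puts the third (A#) in the bass, with the remaining tones above: A#, C#, E#, F#.

A#, C#, E#, F#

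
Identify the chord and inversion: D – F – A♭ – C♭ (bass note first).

D diminished seventh, root position

Reducing to letter names: D, F, Ab, Cb. These stack in thirds as D–F–Ab–Cb — a D diminished seventh chord.
D is the root of D diminished seventh; root in the bass means root position (figured bass 7).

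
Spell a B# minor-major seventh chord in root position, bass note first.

Spelling B# minor-major seventh: B#–D#–F##–A##. In root position the root is bass, giving B#, D#, F##, A## from the bottom.

B#, D#, F##, A##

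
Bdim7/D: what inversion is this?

Bdim7/D means B diminished seventh with D in the bass. D is the third of B diminished seventh (B–D–F–Ab), so this is first inversion.

first inversion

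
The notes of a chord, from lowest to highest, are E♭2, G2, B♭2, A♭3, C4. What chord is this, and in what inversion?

Ab major ninth, second inversion

Reducing to letter names: Eb, G, Bb, Ab, C. These stack in thirds as Ab–C–Eb–G–Bb — an Ab major ninth chord.
Eb is the fifth of Ab major ninth; fifth in the bass means second inversion.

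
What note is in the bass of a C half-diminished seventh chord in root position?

The root of C half-diminished seventh (C–Eb–Gb–Bb) is C; that is the bass in root position.

C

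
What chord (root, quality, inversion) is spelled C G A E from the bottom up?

Reducing to letter names: C, G, A, E. These stack in thirds as A–C–E–G — an A minor seventh chord.
C is the third of A minor seventh; third in the bass means first inversion (figured bass 6/5).

A minor seventh, first inversion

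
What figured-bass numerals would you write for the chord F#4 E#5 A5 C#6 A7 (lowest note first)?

The notes F#, E#, A, C# stack in thirds as F#–A–C#–E# — an F# minor-major seventh chord. The bass F# is the root, so this is root position: figured 7.

7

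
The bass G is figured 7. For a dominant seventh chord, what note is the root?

The figures 7 mean the root of the chord is in the bass. If G is the root of a dominant seventh chord, the root is G (chord tones G–B–D–F).

G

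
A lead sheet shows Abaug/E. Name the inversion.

second inversion

Abaug/E means Ab augmented with E in the bass. E is the fifth of Ab augmented (Ab–C–E), so this is second inversion.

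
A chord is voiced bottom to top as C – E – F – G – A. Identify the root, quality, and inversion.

Reducing to letter names: C, E, F, G, A. These stack in thirds as F–A–C–E–G — an F major ninth chord.
C is the fifth of F major ninth; fifth in the bass means second inversion.

F major ninth, second inversion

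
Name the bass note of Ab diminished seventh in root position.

The root of Ab diminished seventh (Ab–Cb–Ebb–Gbb) is Ab; that is the bass in root position.

Ab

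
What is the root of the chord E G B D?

E

E, G, B, D are the tones of an E minor seventh chord (E–G–B–D), making E the root.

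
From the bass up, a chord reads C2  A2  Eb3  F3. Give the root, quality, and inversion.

F dominant seventh, second inversion

The pitch classes C, A, Eb, F arrange in thirds as F–A–C–Eb: an F dominant seventh chord.
The lowest note is C, the fifth of the chord, so this is second inversion (figured bass 4/3).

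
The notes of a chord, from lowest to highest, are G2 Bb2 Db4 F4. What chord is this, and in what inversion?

G half-diminished seventh, root position

The distinct note names are G, Bb, Db, F. Stacked in thirds they read G–Bb–Db–F, which is a half-diminished seventh chord on G.
G is the root of G half-diminished seventh; root in the bass means root position (figured bass 7).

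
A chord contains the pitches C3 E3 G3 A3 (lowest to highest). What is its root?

A

Reordering C, E, G, A into stacked thirds gives A–C–E–G; the bottom of that stack, A, is the root.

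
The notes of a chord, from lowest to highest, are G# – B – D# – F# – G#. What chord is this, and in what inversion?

Reducing to letter names: G#, B, D#, F#. These stack in thirds as G#–B–D#–F# — a G# minor seventh chord.
With the root (G#) in the bass, the chord is in root position (figured bass 7).

G# minor seventh, root position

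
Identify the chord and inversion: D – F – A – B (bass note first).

B half-diminished seventh, first inversion

The pitch classes D, F, A, B arrange in thirds as B–D–F–A: a B half-diminished seventh chord.
With the third (D) in the bass, the chord is in first inversion (figured bass 6/5).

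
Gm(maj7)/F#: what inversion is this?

Gm(maj7)/F# means G minor-major seventh with F# in the bass. F# is the seventh of G minor-major seventh (G–Bb–D–F#), so this is third inversion.

third inversion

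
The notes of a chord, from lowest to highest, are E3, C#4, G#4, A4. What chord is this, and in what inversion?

Reducing to letter names: E, C#, G#, A. These stack in thirds as A–C#–E–G# — an A major seventh chord.
The lowest note is E, the fifth of the chord, so this is second inversion (figured bass 4/3).

A major seventh, second inversion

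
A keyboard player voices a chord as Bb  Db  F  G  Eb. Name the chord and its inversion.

Eb dominant ninth, second inversion

The distinct note names are Bb, Db, F, G, Eb. Stacked in thirds they read Eb–G–Bb–Db–F, which is a dominant ninth chord on Eb.
The lowest note is Bb, the fifth of the chord, so this is second inversion.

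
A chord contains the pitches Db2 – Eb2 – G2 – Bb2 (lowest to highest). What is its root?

Reordering Db, Eb, G, Bb into stacked thirds gives Eb–G–Bb–Db; the bottom of that stack, Eb, is the root.

Eb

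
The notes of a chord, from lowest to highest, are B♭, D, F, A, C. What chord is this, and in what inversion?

Bb major ninth, root position

The pitch classes Bb, D, F, A, C arrange in thirds as Bb–D–F–A–C: a Bb major ninth chord.
The lowest note is Bb, the root of the chord, so this is root position.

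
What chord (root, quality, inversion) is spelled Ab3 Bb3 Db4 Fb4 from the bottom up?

Reducing to letter names: Ab, Bb, Db, Fb. These stack in thirds as Bb–Db–Fb–Ab — a Bb half-diminished seventh chord.
The lowest note is Ab, the seventh of the chord, so this is third inversion (figured bass 4/2).

Bb half-diminished seventh, third inversion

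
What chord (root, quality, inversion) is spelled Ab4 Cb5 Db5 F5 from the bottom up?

The pitch classes Ab, Cb, Db, F arrange in thirds as Db–F–Ab–Cb: a Db dominant seventh chord.
Ab is the fifth of Db dominant seventh; fifth in the bass means second inversion (figured bass 4/3).

Db dominant seventh, second inversion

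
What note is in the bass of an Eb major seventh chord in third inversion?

Eb major seventh is Eb–G–Bb–D. Third inversion places the seventh in the bass: D.

D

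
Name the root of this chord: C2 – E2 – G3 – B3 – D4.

C

The distinct letter names are C, E, G, B, D. Arranged as a stack of thirds they read C–E–G–B–D, so C is the root (a C major ninth chord).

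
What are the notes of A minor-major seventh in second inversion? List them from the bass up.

E, G#, A, C

The chord tones are A–C–E–G#. With the fifth (E) lowest for second inversion: E, G#, A, C.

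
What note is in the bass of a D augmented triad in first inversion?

The third of D augmented (D–F#–A#) is F#; that is the bass in first inversion.

F#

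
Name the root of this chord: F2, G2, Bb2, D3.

G

F, G, Bb, D are the tones of a G minor seventh chord (G–Bb–D–F), making G the root.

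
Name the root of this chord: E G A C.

A

E, G, A, C are the tones of an A minor seventh chord (A–C–E–G), making A the root.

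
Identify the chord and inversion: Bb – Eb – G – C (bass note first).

C minor seventh, third inversion

The pitch classes Bb, Eb, G, C arrange in thirds as C–Eb–G–Bb: a C minor seventh chord.
Bb is the seventh of C minor seventh; seventh in the bass means third inversion (figured bass 4/2).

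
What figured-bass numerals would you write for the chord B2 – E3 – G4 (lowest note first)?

6/4

The notes B, E, G stack in thirds as E–G–B — an E minor triad. The bass B is the fifth, so this is second inversion: figured 6/4.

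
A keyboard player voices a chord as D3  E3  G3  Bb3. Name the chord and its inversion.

E half-diminished seventh, third inversion

The distinct note names are D, E, G, Bb. Stacked in thirds they read E–G–Bb–D, which is a half-diminished seventh chord on E.
The lowest note is D, the seventh of the chord, so this is third inversion (figured bass 4/2).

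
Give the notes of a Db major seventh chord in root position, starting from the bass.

Db, F, Ab, C

Db major seventh is Db–F–Ab–C. Root position puts the root (Db) in the bass, with the remaining tones above: Db, F, Ab, C.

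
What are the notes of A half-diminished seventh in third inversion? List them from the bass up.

G, A, C, Eb

The chord tones are A–C–Eb–G. With the seventh (G) lowest for third inversion: G, A, C, Eb.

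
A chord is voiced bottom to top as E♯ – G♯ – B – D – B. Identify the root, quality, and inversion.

E# diminished seventh, root position

The pitch classes E#, G#, B, D arrange in thirds as E#–G#–B–D: an E# diminished seventh chord.
The lowest note is E#, the root of the chord, so this is root position (figured bass 7).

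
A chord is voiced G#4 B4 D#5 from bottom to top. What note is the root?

The distinct letter names are G#, B, D#. Arranged as a stack of thirds they read G#–B–D#, so G# is the root (a G# minor triad).

G#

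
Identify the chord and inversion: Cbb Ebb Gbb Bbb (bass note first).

The distinct note names are Cbb, Ebb, Gbb, Bbb. Stacked in thirds they read Cbb–Ebb–Gbb–Bbb, which is a major seventh chord on Cbb.
Cbb is the root of Cbb major seventh; root in the bass means root position (figured bass 7).

Cbb major seventh, root position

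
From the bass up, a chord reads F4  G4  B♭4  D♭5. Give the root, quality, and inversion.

G half-diminished seventh, third inversion

The pitch classes F, G, Bb, Db arrange in thirds as G–Bb–Db–F: a G half-diminished seventh chord.
The lowest note is F, the seventh of the chord, so this is third inversion (figured bass 4/2).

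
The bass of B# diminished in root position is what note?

B#

The root of B# diminished (B#–D#–F#) is B#; that is the bass in root position.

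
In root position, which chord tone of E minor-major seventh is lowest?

The root of E minor-major seventh (E–G–B–D#) is E; that is the bass in root position.

E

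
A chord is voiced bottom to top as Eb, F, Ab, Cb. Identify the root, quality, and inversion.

The pitch classes Eb, F, Ab, Cb arrange in thirds as F–Ab–Cb–Eb: an F half-diminished seventh chord.
Eb is the seventh of F half-diminished seventh; seventh in the bass means third inversion (figured bass 4/2).

F half-diminished seventh, third inversion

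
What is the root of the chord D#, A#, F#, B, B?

Reordering D#, A#, F#, B into stacked thirds gives B–D#–F#–A#; the bottom of that stack, B, is the root.

B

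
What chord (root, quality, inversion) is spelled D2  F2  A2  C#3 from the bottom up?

The distinct note names are D, F, A, C#. Stacked in thirds they read D–F–A–C#, which is a minor-major seventh chord on D.
D is the root of D minor-major seventh; root in the bass means root position (figured bass 7).

D minor-major seventh, root position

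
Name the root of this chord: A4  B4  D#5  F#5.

B

The distinct letter names are A, B, D#, F#. Arranged as a stack of thirds they read B–D#–F#–A, so B is the root (a B dominant seventh chord).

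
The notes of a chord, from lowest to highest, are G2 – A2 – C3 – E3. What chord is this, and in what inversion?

A minor seventh, third inversion

Reducing to letter names: G, A, C, E. These stack in thirds as A–C–E–G — an A minor seventh chord.
With the seventh (G) in the bass, the chord is in third inversion (figured bass 4/2).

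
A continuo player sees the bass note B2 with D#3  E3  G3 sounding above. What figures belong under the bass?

4/3

The notes B, D#, E, G stack in thirds as E–G–B–D# — an E minor-major seventh chord. The bass B is the fifth, so this is second inversion: figured 4/3.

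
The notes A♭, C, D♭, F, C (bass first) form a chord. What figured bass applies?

4/3

The notes Ab, C, Db, F stack in thirds as Db–F–Ab–C — a Db major seventh chord. The bass Ab is the fifth, so this is second inversion: figured 4/3.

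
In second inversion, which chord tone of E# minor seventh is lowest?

B#

The fifth of E# minor seventh (E#–G#–B#–D#) is B#; that is the bass in second inversion.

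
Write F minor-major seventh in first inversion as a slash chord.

Fm(maj7)/Ab

First inversion of F minor-major seventh has the third (Ab) in the bass. As a slash chord: Fm(maj7)/Ab.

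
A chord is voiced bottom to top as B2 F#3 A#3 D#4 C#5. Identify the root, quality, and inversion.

The distinct note names are B, F#, A#, D#, C#. Stacked in thirds they read B–D#–F#–A#–C#, which is a major ninth chord on B.
With the root (B) in the bass, the chord is in root position.

B major ninth, root position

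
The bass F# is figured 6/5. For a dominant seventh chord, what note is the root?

The figures 6/5 mean the third of the chord is in the bass. If F# is the third of a dominant seventh chord, the root is D (chord tones D–F#–A–C).

D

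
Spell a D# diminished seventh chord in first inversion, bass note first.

F#, A, C, D#

D# diminished seventh is D#–F#–A–C. First inversion puts the third (F#) in the bass, with the remaining tones above: F#, A, C, D#.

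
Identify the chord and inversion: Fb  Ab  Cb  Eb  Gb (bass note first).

The pitch classes Fb, Ab, Cb, Eb, Gb arrange in thirds as Fb–Ab–Cb–Eb–Gb: an Fb major ninth chord.
With the root (Fb) in the bass, the chord is in root position.

Fb major ninth, root position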